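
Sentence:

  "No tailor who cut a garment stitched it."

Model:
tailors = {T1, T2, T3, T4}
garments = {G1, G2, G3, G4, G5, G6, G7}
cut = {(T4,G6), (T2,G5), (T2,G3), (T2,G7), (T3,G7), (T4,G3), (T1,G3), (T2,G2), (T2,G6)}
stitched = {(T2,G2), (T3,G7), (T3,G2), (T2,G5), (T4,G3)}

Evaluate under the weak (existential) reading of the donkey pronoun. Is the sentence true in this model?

"it" takes "a garment" as antecedent — a donkey pronoun bound across the clause boundary.
Truth condition: for no (t,g) with cut(t,g) does stitched(t,g) hold.
Restrictor pairs — does the scope hold? (T1,G3):fails  (T2,G2):holds  (T2,G3):fails  (T2,G5):holds  (T2,G6):fails  (T2,G7):fails  (T3,G7):holds  (T4,G3):holds  (T4,G6):fails
Scope holds for 4 pair(s), so the sentence is false.

False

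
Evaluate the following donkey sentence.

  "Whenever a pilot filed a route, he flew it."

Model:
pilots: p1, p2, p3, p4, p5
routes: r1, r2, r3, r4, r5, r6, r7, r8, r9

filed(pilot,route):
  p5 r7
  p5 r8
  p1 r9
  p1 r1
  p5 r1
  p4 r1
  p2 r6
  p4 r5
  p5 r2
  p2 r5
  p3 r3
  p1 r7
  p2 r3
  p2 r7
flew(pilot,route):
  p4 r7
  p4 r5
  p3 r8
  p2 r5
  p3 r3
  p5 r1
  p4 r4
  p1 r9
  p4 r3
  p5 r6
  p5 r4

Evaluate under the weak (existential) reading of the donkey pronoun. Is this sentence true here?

True

"it" takes "a route" as antecedent — a donkey pronoun bound across the clause boundary.
Weak reading: every pilot p with some filed-route has at least one filed-route r such that flew(p,r).
Per pilot: p1:✓  p2:✓  p3:✓  p4:✓  p5:✓
Every pilot in the restrictor has a witness.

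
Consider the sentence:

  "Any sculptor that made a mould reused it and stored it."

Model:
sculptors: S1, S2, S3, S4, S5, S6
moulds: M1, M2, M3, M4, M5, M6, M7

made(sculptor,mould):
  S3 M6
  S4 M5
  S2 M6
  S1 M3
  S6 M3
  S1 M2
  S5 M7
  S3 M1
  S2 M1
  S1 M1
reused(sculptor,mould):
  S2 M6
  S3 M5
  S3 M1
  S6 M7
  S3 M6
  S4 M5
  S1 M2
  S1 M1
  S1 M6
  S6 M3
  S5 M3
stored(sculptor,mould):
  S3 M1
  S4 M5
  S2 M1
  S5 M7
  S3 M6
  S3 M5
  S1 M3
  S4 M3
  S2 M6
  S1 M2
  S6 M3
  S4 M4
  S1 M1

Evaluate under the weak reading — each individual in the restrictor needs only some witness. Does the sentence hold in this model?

False

"it" takes "a mould" as antecedent — a donkey pronoun bound across the clause boundary.
Weak reading: every sculptor s with some made-mould has at least one made-mould m such that reused(s,m) ∧ stored(s,m).
Per sculptor: S1:✓  S2:✓  S3:✓  S4:✓  S5:✗  S6:✓
S5 has no witness among its made-moulds.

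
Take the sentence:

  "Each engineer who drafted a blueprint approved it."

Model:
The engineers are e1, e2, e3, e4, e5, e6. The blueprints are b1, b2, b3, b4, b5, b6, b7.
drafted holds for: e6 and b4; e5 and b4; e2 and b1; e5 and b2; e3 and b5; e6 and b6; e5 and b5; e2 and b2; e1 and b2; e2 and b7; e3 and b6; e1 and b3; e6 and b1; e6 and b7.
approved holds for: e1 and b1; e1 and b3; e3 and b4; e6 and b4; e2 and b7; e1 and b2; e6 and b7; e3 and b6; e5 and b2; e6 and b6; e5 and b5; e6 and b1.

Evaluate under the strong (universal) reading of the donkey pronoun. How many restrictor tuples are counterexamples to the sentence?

"it" takes "a blueprint" as antecedent — a donkey pronoun bound across the clause boundary.
Strong reading: for every (e,b) with drafted(e,b), approved(e,b).
Restrictor pairs: (e1,b2) ✓  (e1,b3) ✓  (e2,b1) ✗  (e2,b2) ✗  (e2,b7) ✓  (e3,b5) ✗  (e3,b6) ✓  (e5,b2) ✓  (e5,b4) ✗  (e5,b5) ✓  (e6,b1) ✓  (e6,b4) ✓  (e6,b6) ✓  (e6,b7) ✓
Counterexamples (restrictor pairs failing the scope): 4.

4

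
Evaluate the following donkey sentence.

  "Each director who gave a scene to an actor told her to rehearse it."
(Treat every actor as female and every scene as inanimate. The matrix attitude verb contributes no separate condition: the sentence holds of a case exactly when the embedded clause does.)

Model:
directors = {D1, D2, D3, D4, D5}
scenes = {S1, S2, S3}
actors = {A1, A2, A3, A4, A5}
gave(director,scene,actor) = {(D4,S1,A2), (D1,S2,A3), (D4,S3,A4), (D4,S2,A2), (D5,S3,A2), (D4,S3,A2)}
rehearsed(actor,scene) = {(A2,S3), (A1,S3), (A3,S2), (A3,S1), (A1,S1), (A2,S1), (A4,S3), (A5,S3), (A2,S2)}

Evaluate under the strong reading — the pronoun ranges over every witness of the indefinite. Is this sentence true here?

True

"her" takes "an actor" as antecedent and "it" takes "a scene"; both are donkey pronouns co-varying with the restrictor.
Strong reading: for every (d,s,a) with gave(d,s,a), rehearsed(a,s).
Restrictor triples: (D1,S2,A3)→rehearsed(A3,S2) ✓  (D4,S1,A2)→rehearsed(A2,S1) ✓  (D4,S2,A2)→rehearsed(A2,S2) ✓  (D4,S3,A2)→rehearsed(A2,S3) ✓  (D4,S3,A4)→rehearsed(A4,S3) ✓  (D5,S3,A2)→rehearsed(A2,S3) ✓
Every restrictor triple satisfies the scope.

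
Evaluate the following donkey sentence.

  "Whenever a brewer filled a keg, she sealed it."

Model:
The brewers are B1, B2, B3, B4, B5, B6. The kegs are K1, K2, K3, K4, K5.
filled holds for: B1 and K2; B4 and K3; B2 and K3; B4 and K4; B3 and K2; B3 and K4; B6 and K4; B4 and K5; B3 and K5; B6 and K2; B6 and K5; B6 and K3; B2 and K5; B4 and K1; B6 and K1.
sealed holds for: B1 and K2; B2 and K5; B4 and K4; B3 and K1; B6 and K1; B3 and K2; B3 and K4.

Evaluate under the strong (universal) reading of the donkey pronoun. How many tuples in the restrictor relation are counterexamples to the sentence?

"it" takes "a keg" as antecedent — a donkey pronoun bound across the clause boundary.
Strong reading: for every (b,k) with filled(b,k), sealed(b,k).
Restrictor pairs: (B1,K2) ✓  (B2,K3) ✗  (B2,K5) ✓  (B3,K2) ✓  (B3,K4) ✓  (B3,K5) ✗  (B4,K1) ✗  (B4,K3) ✗  (B4,K4) ✓  (B4,K5) ✗  (B6,K1) ✓  (B6,K2) ✗  (B6,K3) ✗  (B6,K4) ✗  (B6,K5) ✗
Counterexamples (restrictor pairs failing the scope): 9.

9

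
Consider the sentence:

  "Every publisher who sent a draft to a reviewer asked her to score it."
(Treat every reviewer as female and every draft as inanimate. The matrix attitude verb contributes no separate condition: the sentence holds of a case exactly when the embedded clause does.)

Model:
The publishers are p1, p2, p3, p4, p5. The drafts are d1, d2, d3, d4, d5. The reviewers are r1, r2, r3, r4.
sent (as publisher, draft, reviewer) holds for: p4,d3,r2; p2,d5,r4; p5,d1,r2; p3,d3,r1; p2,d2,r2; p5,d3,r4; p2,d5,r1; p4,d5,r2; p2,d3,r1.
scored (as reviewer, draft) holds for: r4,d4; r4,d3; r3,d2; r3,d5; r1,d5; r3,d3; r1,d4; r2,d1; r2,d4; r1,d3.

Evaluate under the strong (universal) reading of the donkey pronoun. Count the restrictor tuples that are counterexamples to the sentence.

4

"her" takes "a reviewer" as antecedent and "it" takes "a draft"; both are donkey pronouns co-varying with the restrictor.
Strong reading: for every (p,d,r) with sent(p,d,r), scored(r,d).
Restrictor triples: (p2,d2,r2)→scored(r2,d2) ✗  (p2,d3,r1)→scored(r1,d3) ✓  (p2,d5,r1)→scored(r1,d5) ✓  (p2,d5,r4)→scored(r4,d5) ✗  (p3,d3,r1)→scored(r1,d3) ✓  (p4,d3,r2)→scored(r2,d3) ✗  (p4,d5,r2)→scored(r2,d5) ✗  (p5,d1,r2)→scored(r2,d1) ✓  (p5,d3,r4)→scored(r4,d3) ✓
Counterexamples (restrictor triples failing the scope): 4.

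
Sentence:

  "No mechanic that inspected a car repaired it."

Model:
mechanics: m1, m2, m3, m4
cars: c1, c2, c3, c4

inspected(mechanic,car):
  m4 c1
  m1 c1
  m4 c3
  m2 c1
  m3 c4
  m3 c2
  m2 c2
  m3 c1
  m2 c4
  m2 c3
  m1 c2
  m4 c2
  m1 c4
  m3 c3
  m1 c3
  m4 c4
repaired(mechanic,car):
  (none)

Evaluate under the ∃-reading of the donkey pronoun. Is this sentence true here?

"it" takes "a car" as antecedent — a donkey pronoun bound across the clause boundary.
Truth condition: for no (m,c) with inspected(m,c) does repaired(m,c) hold.
Restrictor pairs — does the scope hold? (m1,c1):fails  (m1,c2):fails  (m1,c3):fails  (m1,c4):fails  (m2,c1):fails  (m2,c2):fails  (m2,c3):fails  (m2,c4):fails  (m3,c1):fails  (m3,c2):fails  (m3,c3):fails  (m3,c4):fails  (m4,c1):fails  (m4,c2):fails  (m4,c3):fails  (m4,c4):fails
Scope holds for no restrictor pair, so the sentence is true.

True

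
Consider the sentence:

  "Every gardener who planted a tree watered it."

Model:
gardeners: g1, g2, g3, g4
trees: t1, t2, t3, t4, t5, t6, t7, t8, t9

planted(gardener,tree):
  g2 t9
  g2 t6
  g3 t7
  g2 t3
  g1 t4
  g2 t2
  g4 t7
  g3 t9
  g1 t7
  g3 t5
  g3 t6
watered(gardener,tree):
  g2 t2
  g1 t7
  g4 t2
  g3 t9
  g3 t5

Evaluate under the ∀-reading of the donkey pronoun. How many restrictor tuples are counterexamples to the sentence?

7

"it" takes "a tree" as antecedent — a donkey pronoun bound across the clause boundary.
Strong reading: for every (g,t) with planted(g,t), watered(g,t).
Restrictor pairs: (g1,t4) ✗  (g1,t7) ✓  (g2,t2) ✓  (g2,t3) ✗  (g2,t6) ✗  (g2,t9) ✗  (g3,t5) ✓  (g3,t6) ✗  (g3,t7) ✗  (g3,t9) ✓  (g4,t7) ✗
Counterexamples (restrictor pairs failing the scope): 7.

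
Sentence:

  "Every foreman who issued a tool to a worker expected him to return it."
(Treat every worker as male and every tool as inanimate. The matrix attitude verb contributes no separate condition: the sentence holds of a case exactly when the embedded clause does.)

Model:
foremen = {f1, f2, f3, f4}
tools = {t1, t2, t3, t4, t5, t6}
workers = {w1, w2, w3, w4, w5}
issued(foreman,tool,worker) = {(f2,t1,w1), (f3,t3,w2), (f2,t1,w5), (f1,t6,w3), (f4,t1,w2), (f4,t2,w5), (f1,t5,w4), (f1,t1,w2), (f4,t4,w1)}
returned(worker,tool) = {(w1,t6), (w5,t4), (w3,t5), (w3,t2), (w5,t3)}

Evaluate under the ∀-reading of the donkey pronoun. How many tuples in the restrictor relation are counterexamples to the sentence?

9

"him" takes "a worker" as antecedent and "it" takes "a tool"; both are donkey pronouns co-varying with the restrictor.
Strong reading: for every (f,t,w) with issued(f,t,w), returned(w,t).
Restrictor triples: (f1,t1,w2)→returned(w2,t1) ✗  (f1,t5,w4)→returned(w4,t5) ✗  (f1,t6,w3)→returned(w3,t6) ✗  (f2,t1,w1)→returned(w1,t1) ✗  (f2,t1,w5)→returned(w5,t1) ✗  (f3,t3,w2)→returned(w2,t3) ✗  (f4,t1,w2)→returned(w2,t1) ✗  (f4,t2,w5)→returned(w5,t2) ✗  (f4,t4,w1)→returned(w1,t4) ✗
Counterexamples (restrictor triples failing the scope): 9.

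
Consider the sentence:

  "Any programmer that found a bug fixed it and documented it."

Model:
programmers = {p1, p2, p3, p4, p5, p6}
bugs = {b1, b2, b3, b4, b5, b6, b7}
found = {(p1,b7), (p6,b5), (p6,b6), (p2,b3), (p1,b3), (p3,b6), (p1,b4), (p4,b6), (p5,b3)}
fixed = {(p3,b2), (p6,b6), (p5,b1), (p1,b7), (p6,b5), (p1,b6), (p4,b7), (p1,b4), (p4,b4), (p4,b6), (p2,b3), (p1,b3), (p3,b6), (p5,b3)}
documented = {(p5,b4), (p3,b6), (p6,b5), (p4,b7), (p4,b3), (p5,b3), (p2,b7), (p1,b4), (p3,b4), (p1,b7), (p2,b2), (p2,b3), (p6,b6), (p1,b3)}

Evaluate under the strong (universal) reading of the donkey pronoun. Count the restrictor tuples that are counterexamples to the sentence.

1

"it" takes "a bug" as antecedent — a donkey pronoun bound across the clause boundary.
Strong reading: for every (p,b) with found(p,b), fixed(p,b) ∧ documented(p,b).
Restrictor pairs: (p1,b3) ✓  (p1,b4) ✓  (p1,b7) ✓  (p2,b3) ✓  (p3,b6) ✓  (p4,b6) ✗  (p5,b3) ✓  (p6,b5) ✓  (p6,b6) ✓
Counterexamples (restrictor pairs failing the scope): 1.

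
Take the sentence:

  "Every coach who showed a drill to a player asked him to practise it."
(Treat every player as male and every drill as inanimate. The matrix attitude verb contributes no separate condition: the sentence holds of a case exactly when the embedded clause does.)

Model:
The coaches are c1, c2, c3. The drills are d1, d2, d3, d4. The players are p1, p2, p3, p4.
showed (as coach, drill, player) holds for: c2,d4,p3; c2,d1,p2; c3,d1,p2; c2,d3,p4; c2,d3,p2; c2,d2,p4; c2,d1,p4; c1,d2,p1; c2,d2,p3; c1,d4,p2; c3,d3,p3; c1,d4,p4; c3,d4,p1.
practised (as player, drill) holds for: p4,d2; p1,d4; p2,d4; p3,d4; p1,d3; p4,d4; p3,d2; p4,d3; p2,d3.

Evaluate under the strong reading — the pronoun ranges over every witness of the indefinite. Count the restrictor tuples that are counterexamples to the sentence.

5

"him" takes "a player" as antecedent and "it" takes "a drill"; both are donkey pronouns co-varying with the restrictor.
Strong reading: for every (c,d,p) with showed(c,d,p), practised(p,d).
Restrictor triples: (c1,d2,p1)→practised(p1,d2) ✗  (c1,d4,p2)→practised(p2,d4) ✓  (c1,d4,p4)→practised(p4,d4) ✓  (c2,d1,p2)→practised(p2,d1) ✗  (c2,d1,p4)→practised(p4,d1) ✗  (c2,d2,p3)→practised(p3,d2) ✓  (c2,d2,p4)→practised(p4,d2) ✓  (c2,d3,p2)→practised(p2,d3) ✓  (c2,d3,p4)→practised(p4,d3) ✓  (c2,d4,p3)→practised(p3,d4) ✓  (c3,d1,p2)→practised(p2,d1) ✗  (c3,d3,p3)→practised(p3,d3) ✗  (c3,d4,p1)→practised(p1,d4) ✓
Counterexamples (restrictor triples failing the scope): 5.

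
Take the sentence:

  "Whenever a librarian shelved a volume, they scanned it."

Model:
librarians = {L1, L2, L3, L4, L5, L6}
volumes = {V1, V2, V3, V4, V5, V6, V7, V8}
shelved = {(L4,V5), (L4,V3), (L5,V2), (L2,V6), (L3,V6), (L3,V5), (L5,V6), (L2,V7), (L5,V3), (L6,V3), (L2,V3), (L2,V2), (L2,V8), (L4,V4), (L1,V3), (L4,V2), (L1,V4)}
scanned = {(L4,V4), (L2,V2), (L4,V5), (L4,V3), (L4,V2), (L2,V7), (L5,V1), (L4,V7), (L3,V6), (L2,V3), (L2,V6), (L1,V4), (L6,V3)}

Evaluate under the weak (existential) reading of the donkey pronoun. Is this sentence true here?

"it" takes "a volume" as antecedent — a donkey pronoun bound across the clause boundary.
Weak reading: every librarian l with some shelved-volume has at least one shelved-volume v such that scanned(l,v).
Per librarian: L1:✓  L2:✓  L3:✓  L4:✓  L5:✗  L6:✓
L5 has no witness among its shelved-volumes.

False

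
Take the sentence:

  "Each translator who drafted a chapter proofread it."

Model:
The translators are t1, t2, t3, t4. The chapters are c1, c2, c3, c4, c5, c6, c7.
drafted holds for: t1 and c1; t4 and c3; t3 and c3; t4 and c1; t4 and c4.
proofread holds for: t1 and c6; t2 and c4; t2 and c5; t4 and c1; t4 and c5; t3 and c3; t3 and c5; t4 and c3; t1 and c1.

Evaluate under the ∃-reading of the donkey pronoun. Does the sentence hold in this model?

"it" takes "a chapter" as antecedent — a donkey pronoun bound across the clause boundary.
Weak reading: every translator t with some drafted-chapter has at least one drafted-chapter c such that proofread(t,c).
Per translator: t1:✓  t3:✓  t4:✓
Every translator in the restrictor has a witness.

True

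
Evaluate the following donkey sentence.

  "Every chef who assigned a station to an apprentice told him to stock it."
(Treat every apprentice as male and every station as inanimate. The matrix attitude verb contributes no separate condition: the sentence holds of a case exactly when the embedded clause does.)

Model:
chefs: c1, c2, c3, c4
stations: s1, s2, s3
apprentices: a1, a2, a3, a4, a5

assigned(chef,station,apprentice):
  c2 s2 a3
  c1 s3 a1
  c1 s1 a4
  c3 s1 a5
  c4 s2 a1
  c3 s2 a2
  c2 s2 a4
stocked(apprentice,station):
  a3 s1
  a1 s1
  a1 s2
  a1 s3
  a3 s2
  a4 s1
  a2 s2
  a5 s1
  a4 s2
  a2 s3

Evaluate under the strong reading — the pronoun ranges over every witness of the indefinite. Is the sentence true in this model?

"him" takes "an apprentice" as antecedent and "it" takes "a station"; both are donkey pronouns co-varying with the restrictor.
Strong reading: for every (c,s,a) with assigned(c,s,a), stocked(a,s).
Restrictor triples: (c1,s1,a4)→stocked(a4,s1) ✓  (c1,s3,a1)→stocked(a1,s3) ✓  (c2,s2,a3)→stocked(a3,s2) ✓  (c2,s2,a4)→stocked(a4,s2) ✓  (c3,s1,a5)→stocked(a5,s1) ✓  (c3,s2,a2)→stocked(a2,s2) ✓  (c4,s2,a1)→stocked(a1,s2) ✓
Every restrictor triple satisfies the scope.

True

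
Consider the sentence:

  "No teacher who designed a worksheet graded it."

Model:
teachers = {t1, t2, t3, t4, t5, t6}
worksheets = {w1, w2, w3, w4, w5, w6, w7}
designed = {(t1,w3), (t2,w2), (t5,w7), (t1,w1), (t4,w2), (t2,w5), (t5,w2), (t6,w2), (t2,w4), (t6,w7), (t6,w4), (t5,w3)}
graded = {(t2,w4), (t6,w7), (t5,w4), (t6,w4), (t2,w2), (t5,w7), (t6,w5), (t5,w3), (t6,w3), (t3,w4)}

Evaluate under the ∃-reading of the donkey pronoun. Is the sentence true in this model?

"it" takes "a worksheet" as antecedent — a donkey pronoun bound across the clause boundary.
Truth condition: for no (t,w) with designed(t,w) does graded(t,w) hold.
Restrictor pairs — does the scope hold? (t1,w1):fails  (t1,w3):fails  (t2,w2):holds  (t2,w4):holds  (t2,w5):fails  (t4,w2):fails  (t5,w2):fails  (t5,w3):holds  (t5,w7):holds  (t6,w2):fails  (t6,w4):holds  (t6,w7):holds
Scope holds for 6 pair(s), so the sentence is false.

False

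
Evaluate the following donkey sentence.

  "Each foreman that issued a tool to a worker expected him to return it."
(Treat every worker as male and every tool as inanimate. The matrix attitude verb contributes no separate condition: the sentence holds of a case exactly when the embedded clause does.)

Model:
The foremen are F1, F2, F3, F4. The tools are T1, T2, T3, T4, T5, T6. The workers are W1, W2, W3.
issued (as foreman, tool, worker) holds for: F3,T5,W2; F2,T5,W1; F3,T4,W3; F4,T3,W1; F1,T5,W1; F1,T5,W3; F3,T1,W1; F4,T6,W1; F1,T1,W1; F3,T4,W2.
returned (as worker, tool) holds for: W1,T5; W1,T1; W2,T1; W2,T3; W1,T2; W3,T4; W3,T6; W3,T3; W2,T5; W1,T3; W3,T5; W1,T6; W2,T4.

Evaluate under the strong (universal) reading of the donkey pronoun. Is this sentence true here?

"him" takes "a worker" as antecedent and "it" takes "a tool"; both are donkey pronouns co-varying with the restrictor.
Strong reading: for every (f,t,w) with issued(f,t,w), returned(w,t).
Restrictor triples: (F1,T1,W1)→returned(W1,T1) ✓  (F1,T5,W1)→returned(W1,T5) ✓  (F1,T5,W3)→returned(W3,T5) ✓  (F2,T5,W1)→returned(W1,T5) ✓  (F3,T1,W1)→returned(W1,T1) ✓  (F3,T4,W2)→returned(W2,T4) ✓  (F3,T4,W3)→returned(W3,T4) ✓  (F3,T5,W2)→returned(W2,T5) ✓  (F4,T3,W1)→returned(W1,T3) ✓  (F4,T6,W1)→returned(W1,T6) ✓
Every restrictor triple satisfies the scope.

True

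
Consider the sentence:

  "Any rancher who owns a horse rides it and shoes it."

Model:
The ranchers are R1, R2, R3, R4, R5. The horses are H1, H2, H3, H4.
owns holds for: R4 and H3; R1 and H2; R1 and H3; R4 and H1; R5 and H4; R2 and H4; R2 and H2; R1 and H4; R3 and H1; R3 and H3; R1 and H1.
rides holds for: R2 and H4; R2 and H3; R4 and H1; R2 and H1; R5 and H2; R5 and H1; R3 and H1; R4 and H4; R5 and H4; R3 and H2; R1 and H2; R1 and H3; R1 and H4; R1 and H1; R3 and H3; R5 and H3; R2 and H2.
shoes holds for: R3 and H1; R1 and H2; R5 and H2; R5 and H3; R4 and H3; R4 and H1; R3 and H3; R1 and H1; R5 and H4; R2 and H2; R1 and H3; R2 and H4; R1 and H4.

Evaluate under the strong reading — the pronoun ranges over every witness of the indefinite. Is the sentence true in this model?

False

"it" takes "a horse" as antecedent — a donkey pronoun bound across the clause boundary.
Strong reading: for every (r,h) with owns(r,h), rides(r,h) ∧ shoes(r,h).
Restrictor pairs: (R1,H1) ✓  (R1,H2) ✓  (R1,H3) ✓  (R1,H4) ✓  (R2,H2) ✓  (R2,H4) ✓  (R3,H1) ✓  (R3,H3) ✓  (R4,H1) ✓  (R4,H3) ✗  (R5,H4) ✓
Counterexample: (R4,H3) is in owns but fails the scope.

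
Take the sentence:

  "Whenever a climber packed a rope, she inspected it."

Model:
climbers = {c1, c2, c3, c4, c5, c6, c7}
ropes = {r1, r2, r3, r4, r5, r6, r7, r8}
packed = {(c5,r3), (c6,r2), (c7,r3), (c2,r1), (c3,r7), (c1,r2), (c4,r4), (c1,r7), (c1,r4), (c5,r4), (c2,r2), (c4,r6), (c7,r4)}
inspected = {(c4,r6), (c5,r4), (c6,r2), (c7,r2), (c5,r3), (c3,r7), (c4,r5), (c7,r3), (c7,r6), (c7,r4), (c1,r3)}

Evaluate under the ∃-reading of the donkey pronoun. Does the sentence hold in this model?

False

"it" takes "a rope" as antecedent — a donkey pronoun bound across the clause boundary.
Weak reading: every climber c with some packed-rope has at least one packed-rope r such that inspected(c,r).
Per climber: c1:✗  c2:✗  c3:✓  c4:✓  c5:✓  c6:✓  c7:✓
c1 has no witness among its packed-ropes.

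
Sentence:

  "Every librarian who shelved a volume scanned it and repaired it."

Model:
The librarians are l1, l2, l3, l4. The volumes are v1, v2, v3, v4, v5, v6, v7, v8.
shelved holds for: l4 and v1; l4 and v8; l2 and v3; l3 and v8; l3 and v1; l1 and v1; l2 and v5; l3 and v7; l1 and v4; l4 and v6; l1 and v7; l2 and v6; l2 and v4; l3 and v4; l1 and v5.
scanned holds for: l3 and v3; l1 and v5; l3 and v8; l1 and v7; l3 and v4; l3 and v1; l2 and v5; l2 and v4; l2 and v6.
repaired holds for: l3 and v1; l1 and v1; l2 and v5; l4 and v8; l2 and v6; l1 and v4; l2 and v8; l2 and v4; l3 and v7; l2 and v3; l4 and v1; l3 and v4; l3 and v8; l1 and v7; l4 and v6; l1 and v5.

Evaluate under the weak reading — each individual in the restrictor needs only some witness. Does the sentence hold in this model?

False

"it" takes "a volume" as antecedent — a donkey pronoun bound across the clause boundary.
Weak reading: every librarian l with some shelved-volume has at least one shelved-volume v such that scanned(l,v) ∧ repaired(l,v).
Per librarian: l1:✓  l2:✓  l3:✓  l4:✗
l4 has no witness among its shelved-volumes.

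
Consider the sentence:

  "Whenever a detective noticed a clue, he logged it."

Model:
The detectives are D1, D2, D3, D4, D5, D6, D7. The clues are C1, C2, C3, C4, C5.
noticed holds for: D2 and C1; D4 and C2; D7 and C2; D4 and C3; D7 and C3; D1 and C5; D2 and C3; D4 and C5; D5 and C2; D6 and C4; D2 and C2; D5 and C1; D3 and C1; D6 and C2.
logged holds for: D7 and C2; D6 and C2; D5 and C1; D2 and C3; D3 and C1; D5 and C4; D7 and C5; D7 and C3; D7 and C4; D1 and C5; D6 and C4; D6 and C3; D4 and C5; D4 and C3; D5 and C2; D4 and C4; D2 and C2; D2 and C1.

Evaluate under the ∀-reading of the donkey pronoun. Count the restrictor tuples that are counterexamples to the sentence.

"it" takes "a clue" as antecedent — a donkey pronoun bound across the clause boundary.
Strong reading: for every (d,c) with noticed(d,c), logged(d,c).
Restrictor pairs: (D1,C5) ✓  (D2,C1) ✓  (D2,C2) ✓  (D2,C3) ✓  (D3,C1) ✓  (D4,C2) ✗  (D4,C3) ✓  (D4,C5) ✓  (D5,C1) ✓  (D5,C2) ✓  (D6,C2) ✓  (D6,C4) ✓  (D7,C2) ✓  (D7,C3) ✓
Counterexamples (restrictor pairs failing the scope): 1.

1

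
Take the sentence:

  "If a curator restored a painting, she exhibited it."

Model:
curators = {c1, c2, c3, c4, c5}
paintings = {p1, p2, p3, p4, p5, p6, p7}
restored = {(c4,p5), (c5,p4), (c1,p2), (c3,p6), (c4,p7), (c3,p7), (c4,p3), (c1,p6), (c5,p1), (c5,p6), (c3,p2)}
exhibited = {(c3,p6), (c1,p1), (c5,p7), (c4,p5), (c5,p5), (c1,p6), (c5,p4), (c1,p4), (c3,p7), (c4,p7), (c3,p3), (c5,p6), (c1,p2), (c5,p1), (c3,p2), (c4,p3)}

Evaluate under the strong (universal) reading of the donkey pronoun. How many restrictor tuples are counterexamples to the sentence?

"it" takes "a painting" as antecedent — a donkey pronoun bound across the clause boundary.
Strong reading: for every (c,p) with restored(c,p), exhibited(c,p).
Restrictor pairs: (c1,p2) ✓  (c1,p6) ✓  (c3,p2) ✓  (c3,p6) ✓  (c3,p7) ✓  (c4,p3) ✓  (c4,p5) ✓  (c4,p7) ✓  (c5,p1) ✓  (c5,p4) ✓  (c5,p6) ✓
Counterexamples (restrictor pairs failing the scope): 0.

0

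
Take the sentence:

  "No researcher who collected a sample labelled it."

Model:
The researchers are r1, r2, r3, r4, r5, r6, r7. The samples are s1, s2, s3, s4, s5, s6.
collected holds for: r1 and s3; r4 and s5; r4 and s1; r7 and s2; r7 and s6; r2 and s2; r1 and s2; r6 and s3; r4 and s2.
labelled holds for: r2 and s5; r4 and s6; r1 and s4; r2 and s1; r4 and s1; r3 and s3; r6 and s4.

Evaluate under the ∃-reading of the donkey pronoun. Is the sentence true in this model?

False

"it" takes "a sample" as antecedent — a donkey pronoun bound across the clause boundary.
Truth condition: for no (r,s) with collected(r,s) does labelled(r,s) hold.
Restrictor pairs — does the scope hold? (r1,s2):fails  (r1,s3):fails  (r2,s2):fails  (r4,s1):holds  (r4,s2):fails  (r4,s5):fails  (r6,s3):fails  (r7,s2):fails  (r7,s6):fails
Scope holds for 1 pair(s), so the sentence is false.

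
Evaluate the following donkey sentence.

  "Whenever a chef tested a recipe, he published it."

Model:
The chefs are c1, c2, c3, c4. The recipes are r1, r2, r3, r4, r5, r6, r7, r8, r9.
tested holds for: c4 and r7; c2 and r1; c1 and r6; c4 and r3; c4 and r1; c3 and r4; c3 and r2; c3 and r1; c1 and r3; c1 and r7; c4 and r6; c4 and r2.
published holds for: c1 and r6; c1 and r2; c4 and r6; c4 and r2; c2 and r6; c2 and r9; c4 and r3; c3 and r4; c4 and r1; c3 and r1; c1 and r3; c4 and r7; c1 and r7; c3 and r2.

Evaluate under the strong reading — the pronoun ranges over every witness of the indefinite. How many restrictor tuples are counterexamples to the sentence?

"it" takes "a recipe" as antecedent — a donkey pronoun bound across the clause boundary.
Strong reading: for every (c,r) with tested(c,r), published(c,r).
Restrictor pairs: (c1,r3) ✓  (c1,r6) ✓  (c1,r7) ✓  (c2,r1) ✗  (c3,r1) ✓  (c3,r2) ✓  (c3,r4) ✓  (c4,r1) ✓  (c4,r2) ✓  (c4,r3) ✓  (c4,r6) ✓  (c4,r7) ✓
Counterexamples (restrictor pairs failing the scope): 1.

1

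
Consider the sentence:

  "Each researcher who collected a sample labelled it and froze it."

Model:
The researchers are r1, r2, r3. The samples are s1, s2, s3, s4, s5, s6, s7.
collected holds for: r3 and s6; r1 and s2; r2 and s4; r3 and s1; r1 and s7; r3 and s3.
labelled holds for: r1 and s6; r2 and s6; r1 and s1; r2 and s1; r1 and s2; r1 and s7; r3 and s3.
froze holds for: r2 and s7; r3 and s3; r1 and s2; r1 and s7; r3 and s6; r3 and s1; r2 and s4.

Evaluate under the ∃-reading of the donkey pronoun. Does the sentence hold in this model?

"it" takes "a sample" as antecedent — a donkey pronoun bound across the clause boundary.
Weak reading: every researcher r with some collected-sample has at least one collected-sample s such that labelled(r,s) ∧ froze(r,s).
Per researcher: r1:✓  r2:✗  r3:✓
r2 has no witness among its collected-samples.

False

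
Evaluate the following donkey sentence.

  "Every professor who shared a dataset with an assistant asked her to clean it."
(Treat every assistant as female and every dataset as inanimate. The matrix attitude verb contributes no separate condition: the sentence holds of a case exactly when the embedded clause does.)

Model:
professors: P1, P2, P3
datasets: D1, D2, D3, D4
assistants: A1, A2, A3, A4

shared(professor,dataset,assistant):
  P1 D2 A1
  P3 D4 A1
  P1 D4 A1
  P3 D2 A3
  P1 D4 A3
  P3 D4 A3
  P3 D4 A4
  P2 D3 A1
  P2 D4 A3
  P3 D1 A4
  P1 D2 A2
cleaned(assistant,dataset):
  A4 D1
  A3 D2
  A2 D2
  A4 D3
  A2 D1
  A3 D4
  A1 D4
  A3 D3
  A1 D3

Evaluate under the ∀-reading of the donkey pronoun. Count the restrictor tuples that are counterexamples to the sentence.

2

"her" takes "an assistant" as antecedent and "it" takes "a dataset"; both are donkey pronouns co-varying with the restrictor.
Strong reading: for every (p,d,a) with shared(p,d,a), cleaned(a,d).
Restrictor triples: (P1,D2,A1)→cleaned(A1,D2) ✗  (P1,D2,A2)→cleaned(A2,D2) ✓  (P1,D4,A1)→cleaned(A1,D4) ✓  (P1,D4,A3)→cleaned(A3,D4) ✓  (P2,D3,A1)→cleaned(A1,D3) ✓  (P2,D4,A3)→cleaned(A3,D4) ✓  (P3,D1,A4)→cleaned(A4,D1) ✓  (P3,D2,A3)→cleaned(A3,D2) ✓  (P3,D4,A1)→cleaned(A1,D4) ✓  (P3,D4,A3)→cleaned(A3,D4) ✓  (P3,D4,A4)→cleaned(A4,D4) ✗
Counterexamples (restrictor triples failing the scope): 2.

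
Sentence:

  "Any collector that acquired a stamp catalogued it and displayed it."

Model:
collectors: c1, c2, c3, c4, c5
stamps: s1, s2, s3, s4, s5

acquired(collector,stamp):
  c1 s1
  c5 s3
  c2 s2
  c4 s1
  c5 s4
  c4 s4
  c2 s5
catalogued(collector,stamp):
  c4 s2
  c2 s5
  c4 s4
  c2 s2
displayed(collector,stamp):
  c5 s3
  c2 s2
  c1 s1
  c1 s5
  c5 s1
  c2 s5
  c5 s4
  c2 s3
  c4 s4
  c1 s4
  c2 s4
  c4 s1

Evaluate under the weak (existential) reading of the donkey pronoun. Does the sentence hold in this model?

False

"it" takes "a stamp" as antecedent — a donkey pronoun bound across the clause boundary.
Weak reading: every collector c with some acquired-stamp has at least one acquired-stamp s such that catalogued(c,s) ∧ displayed(c,s).
Per collector: c1:✗  c2:✓  c4:✓  c5:✗
c1 has no witness among its acquired-stamps.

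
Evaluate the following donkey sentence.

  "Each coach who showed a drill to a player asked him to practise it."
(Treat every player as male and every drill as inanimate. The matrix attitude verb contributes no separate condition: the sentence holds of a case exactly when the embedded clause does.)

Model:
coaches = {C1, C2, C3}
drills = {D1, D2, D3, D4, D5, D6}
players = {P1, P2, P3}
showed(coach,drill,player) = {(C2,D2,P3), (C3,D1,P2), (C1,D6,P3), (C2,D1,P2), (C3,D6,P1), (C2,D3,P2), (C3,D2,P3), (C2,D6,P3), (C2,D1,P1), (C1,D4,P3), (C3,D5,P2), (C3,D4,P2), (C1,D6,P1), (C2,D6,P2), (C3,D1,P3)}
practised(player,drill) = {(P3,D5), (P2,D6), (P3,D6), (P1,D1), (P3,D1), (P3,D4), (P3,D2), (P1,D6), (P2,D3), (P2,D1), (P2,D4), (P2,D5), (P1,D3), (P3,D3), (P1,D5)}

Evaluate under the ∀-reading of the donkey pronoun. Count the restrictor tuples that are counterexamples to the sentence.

0

"him" takes "a player" as antecedent and "it" takes "a drill"; both are donkey pronouns co-varying with the restrictor.
Strong reading: for every (c,d,p) with showed(c,d,p), practised(p,d).
Restrictor triples: (C1,D4,P3)→practised(P3,D4) ✓  (C1,D6,P1)→practised(P1,D6) ✓  (C1,D6,P3)→practised(P3,D6) ✓  (C2,D1,P1)→practised(P1,D1) ✓  (C2,D1,P2)→practised(P2,D1) ✓  (C2,D2,P3)→practised(P3,D2) ✓  (C2,D3,P2)→practised(P2,D3) ✓  (C2,D6,P2)→practised(P2,D6) ✓  (C2,D6,P3)→practised(P3,D6) ✓  (C3,D1,P2)→practised(P2,D1) ✓  (C3,D1,P3)→practised(P3,D1) ✓  (C3,D2,P3)→practised(P3,D2) ✓  (C3,D4,P2)→practised(P2,D4) ✓  (C3,D5,P2)→practised(P2,D5) ✓  (C3,D6,P1)→practised(P1,D6) ✓
Counterexamples (restrictor triples failing the scope): 0.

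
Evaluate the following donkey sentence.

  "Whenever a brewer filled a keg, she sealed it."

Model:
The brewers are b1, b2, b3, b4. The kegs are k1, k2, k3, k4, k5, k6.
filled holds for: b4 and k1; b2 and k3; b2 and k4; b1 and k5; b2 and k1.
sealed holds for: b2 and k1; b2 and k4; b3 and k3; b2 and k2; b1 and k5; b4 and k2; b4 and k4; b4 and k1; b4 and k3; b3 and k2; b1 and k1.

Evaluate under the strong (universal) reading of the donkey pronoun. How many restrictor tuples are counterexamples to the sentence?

1

"it" takes "a keg" as antecedent — a donkey pronoun bound across the clause boundary.
Strong reading: for every (b,k) with filled(b,k), sealed(b,k).
Restrictor pairs: (b1,k5) ✓  (b2,k1) ✓  (b2,k3) ✗  (b2,k4) ✓  (b4,k1) ✓
Counterexamples (restrictor pairs failing the scope): 1.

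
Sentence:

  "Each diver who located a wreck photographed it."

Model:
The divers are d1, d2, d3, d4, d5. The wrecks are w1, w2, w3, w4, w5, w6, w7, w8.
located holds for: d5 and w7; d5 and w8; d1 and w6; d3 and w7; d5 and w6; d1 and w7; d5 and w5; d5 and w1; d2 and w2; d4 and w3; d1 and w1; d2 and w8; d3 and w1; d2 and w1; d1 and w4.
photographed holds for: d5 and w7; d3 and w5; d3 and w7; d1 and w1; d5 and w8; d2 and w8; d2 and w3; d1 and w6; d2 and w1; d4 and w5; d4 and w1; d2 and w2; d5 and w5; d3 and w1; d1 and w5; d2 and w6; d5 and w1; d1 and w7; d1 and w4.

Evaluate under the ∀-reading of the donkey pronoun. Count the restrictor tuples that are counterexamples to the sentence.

"it" takes "a wreck" as antecedent — a donkey pronoun bound across the clause boundary.
Strong reading: for every (d,w) with located(d,w), photographed(d,w).
Restrictor pairs: (d1,w1) ✓  (d1,w4) ✓  (d1,w6) ✓  (d1,w7) ✓  (d2,w1) ✓  (d2,w2) ✓  (d2,w8) ✓  (d3,w1) ✓  (d3,w7) ✓  (d4,w3) ✗  (d5,w1) ✓  (d5,w5) ✓  (d5,w6) ✗  (d5,w7) ✓  (d5,w8) ✓
Counterexamples (restrictor pairs failing the scope): 2.

2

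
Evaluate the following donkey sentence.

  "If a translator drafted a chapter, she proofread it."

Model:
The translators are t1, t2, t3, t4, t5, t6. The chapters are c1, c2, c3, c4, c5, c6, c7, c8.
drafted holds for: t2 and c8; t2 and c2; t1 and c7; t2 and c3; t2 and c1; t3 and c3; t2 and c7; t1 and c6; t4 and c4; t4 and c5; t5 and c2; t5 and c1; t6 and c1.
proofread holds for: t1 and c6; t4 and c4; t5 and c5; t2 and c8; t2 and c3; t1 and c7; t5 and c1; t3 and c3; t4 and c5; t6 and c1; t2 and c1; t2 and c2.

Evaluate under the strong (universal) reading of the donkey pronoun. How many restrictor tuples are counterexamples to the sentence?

"it" takes "a chapter" as antecedent — a donkey pronoun bound across the clause boundary.
Strong reading: for every (t,c) with drafted(t,c), proofread(t,c).
Restrictor pairs: (t1,c6) ✓  (t1,c7) ✓  (t2,c1) ✓  (t2,c2) ✓  (t2,c3) ✓  (t2,c7) ✗  (t2,c8) ✓  (t3,c3) ✓  (t4,c4) ✓  (t4,c5) ✓  (t5,c1) ✓  (t5,c2) ✗  (t6,c1) ✓
Counterexamples (restrictor pairs failing the scope): 2.

2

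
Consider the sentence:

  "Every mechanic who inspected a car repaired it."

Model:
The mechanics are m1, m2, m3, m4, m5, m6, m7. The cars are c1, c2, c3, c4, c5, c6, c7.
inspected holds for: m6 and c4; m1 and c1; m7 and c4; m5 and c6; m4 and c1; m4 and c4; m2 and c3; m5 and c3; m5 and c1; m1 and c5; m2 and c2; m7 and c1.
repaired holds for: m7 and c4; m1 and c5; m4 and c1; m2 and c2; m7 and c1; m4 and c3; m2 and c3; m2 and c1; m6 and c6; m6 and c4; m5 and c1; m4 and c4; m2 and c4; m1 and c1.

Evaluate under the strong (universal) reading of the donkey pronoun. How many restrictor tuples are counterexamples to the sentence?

"it" takes "a car" as antecedent — a donkey pronoun bound across the clause boundary.
Strong reading: for every (m,c) with inspected(m,c), repaired(m,c).
Restrictor pairs: (m1,c1) ✓  (m1,c5) ✓  (m2,c2) ✓  (m2,c3) ✓  (m4,c1) ✓  (m4,c4) ✓  (m5,c1) ✓  (m5,c3) ✗  (m5,c6) ✗  (m6,c4) ✓  (m7,c1) ✓  (m7,c4) ✓
Counterexamples (restrictor pairs failing the scope): 2.

2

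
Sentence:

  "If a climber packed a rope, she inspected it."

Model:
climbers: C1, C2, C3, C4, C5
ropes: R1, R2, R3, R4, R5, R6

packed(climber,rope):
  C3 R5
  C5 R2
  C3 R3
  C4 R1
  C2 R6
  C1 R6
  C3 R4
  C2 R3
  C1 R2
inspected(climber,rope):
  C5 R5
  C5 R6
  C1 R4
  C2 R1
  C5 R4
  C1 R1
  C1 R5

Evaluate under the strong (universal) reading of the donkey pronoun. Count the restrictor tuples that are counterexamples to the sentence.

"it" takes "a rope" as antecedent — a donkey pronoun bound across the clause boundary.
Strong reading: for every (c,r) with packed(c,r), inspected(c,r).
Restrictor pairs: (C1,R2) ✗  (C1,R6) ✗  (C2,R3) ✗  (C2,R6) ✗  (C3,R3) ✗  (C3,R4) ✗  (C3,R5) ✗  (C4,R1) ✗  (C5,R2) ✗
Counterexamples (restrictor pairs failing the scope): 9.

9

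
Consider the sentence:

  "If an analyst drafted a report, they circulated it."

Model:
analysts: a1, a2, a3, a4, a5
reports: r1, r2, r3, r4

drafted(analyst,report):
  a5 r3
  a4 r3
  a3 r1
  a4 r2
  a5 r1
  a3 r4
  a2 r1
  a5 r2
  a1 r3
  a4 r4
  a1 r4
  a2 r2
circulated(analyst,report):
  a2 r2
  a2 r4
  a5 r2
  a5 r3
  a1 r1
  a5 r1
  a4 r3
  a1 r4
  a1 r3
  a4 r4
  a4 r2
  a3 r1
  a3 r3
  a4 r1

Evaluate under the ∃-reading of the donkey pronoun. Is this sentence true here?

True

"it" takes "a report" as antecedent — a donkey pronoun bound across the clause boundary.
Weak reading: every analyst a with some drafted-report has at least one drafted-report r such that circulated(a,r).
Per analyst: a1:✓  a2:✓  a3:✓  a4:✓  a5:✓
Every analyst in the restrictor has a witness.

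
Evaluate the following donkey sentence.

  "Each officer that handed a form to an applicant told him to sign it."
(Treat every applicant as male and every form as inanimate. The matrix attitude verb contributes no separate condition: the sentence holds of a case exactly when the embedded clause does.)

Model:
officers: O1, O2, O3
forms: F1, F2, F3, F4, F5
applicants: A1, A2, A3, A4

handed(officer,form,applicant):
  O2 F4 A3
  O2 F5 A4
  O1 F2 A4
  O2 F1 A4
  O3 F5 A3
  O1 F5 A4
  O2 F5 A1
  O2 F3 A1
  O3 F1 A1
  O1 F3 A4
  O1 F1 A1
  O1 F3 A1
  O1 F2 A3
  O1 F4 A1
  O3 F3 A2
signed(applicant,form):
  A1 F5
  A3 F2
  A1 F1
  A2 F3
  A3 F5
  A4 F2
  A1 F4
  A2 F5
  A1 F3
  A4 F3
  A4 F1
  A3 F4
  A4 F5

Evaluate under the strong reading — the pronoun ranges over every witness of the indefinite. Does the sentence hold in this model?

"him" takes "an applicant" as antecedent and "it" takes "a form"; both are donkey pronouns co-varying with the restrictor.
Strong reading: for every (o,f,a) with handed(o,f,a), signed(a,f).
Restrictor triples: (O1,F1,A1)→signed(A1,F1) ✓  (O1,F2,A3)→signed(A3,F2) ✓  (O1,F2,A4)→signed(A4,F2) ✓  (O1,F3,A1)→signed(A1,F3) ✓  (O1,F3,A4)→signed(A4,F3) ✓  (O1,F4,A1)→signed(A1,F4) ✓  (O1,F5,A4)→signed(A4,F5) ✓  (O2,F1,A4)→signed(A4,F1) ✓  (O2,F3,A1)→signed(A1,F3) ✓  (O2,F4,A3)→signed(A3,F4) ✓  (O2,F5,A1)→signed(A1,F5) ✓  (O2,F5,A4)→signed(A4,F5) ✓  (O3,F1,A1)→signed(A1,F1) ✓  (O3,F3,A2)→signed(A2,F3) ✓  (O3,F5,A3)→signed(A3,F5) ✓
Every restrictor triple satisfies the scope.

True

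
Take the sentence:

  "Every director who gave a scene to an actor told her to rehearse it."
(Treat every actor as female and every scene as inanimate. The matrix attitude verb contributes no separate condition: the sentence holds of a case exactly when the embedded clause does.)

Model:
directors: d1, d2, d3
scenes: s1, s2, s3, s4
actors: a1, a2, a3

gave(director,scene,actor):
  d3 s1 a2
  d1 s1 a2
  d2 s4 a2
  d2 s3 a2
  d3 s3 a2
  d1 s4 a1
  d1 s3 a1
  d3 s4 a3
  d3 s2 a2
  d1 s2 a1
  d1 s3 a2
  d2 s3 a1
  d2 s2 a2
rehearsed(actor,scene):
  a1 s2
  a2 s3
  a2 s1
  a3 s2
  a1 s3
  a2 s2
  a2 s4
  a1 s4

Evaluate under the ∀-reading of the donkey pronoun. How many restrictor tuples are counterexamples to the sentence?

"her" takes "an actor" as antecedent and "it" takes "a scene"; both are donkey pronouns co-varying with the restrictor.
Strong reading: for every (d,s,a) with gave(d,s,a), rehearsed(a,s).
Restrictor triples: (d1,s1,a2)→rehearsed(a2,s1) ✓  (d1,s2,a1)→rehearsed(a1,s2) ✓  (d1,s3,a1)→rehearsed(a1,s3) ✓  (d1,s3,a2)→rehearsed(a2,s3) ✓  (d1,s4,a1)→rehearsed(a1,s4) ✓  (d2,s2,a2)→rehearsed(a2,s2) ✓  (d2,s3,a1)→rehearsed(a1,s3) ✓  (d2,s3,a2)→rehearsed(a2,s3) ✓  (d2,s4,a2)→rehearsed(a2,s4) ✓  (d3,s1,a2)→rehearsed(a2,s1) ✓  (d3,s2,a2)→rehearsed(a2,s2) ✓  (d3,s3,a2)→rehearsed(a2,s3) ✓  (d3,s4,a3)→rehearsed(a3,s4) ✗
Counterexamples (restrictor triples failing the scope): 1.

1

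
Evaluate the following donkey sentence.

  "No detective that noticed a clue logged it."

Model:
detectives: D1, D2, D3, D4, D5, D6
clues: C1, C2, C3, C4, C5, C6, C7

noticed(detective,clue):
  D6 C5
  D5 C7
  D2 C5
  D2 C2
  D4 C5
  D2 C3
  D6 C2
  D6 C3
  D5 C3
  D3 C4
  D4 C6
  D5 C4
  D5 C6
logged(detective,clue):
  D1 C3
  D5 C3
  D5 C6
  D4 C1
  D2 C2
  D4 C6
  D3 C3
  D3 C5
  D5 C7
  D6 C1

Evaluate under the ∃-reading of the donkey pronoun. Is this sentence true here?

"it" takes "a clue" as antecedent — a donkey pronoun bound across the clause boundary.
Truth condition: for no (d,c) with noticed(d,c) does logged(d,c) hold.
Restrictor pairs — does the scope hold? (D2,C2):holds  (D2,C3):fails  (D2,C5):fails  (D3,C4):fails  (D4,C5):fails  (D4,C6):holds  (D5,C3):holds  (D5,C4):fails  (D5,C6):holds  (D5,C7):holds  (D6,C2):fails  (D6,C3):fails  (D6,C5):fails
Scope holds for 5 pair(s), so the sentence is false.

False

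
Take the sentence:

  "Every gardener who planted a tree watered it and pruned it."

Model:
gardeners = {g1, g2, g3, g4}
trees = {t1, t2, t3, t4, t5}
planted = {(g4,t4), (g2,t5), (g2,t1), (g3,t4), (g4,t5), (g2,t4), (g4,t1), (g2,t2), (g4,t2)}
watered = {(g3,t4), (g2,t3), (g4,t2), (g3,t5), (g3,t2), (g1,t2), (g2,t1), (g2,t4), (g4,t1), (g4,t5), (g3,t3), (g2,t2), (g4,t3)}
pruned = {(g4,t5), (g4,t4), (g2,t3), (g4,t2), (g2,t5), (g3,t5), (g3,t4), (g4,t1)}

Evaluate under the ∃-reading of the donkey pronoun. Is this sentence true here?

False

"it" takes "a tree" as antecedent — a donkey pronoun bound across the clause boundary.
Weak reading: every gardener g with some planted-tree has at least one planted-tree t such that watered(g,t) ∧ pruned(g,t).
Per gardener: g2:✗  g3:✓  g4:✓
g2 has no witness among its planted-trees.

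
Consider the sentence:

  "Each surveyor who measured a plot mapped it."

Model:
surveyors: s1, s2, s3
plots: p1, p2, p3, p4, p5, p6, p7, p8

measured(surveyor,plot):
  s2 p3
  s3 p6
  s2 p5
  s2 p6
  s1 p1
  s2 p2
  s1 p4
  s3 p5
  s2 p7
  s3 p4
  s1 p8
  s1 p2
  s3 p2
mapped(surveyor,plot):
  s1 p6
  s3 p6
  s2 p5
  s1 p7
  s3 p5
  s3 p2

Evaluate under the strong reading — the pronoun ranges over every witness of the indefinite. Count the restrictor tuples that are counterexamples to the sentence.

"it" takes "a plot" as antecedent — a donkey pronoun bound across the clause boundary.
Strong reading: for every (s,p) with measured(s,p), mapped(s,p).
Restrictor pairs: (s1,p1) ✗  (s1,p2) ✗  (s1,p4) ✗  (s1,p8) ✗  (s2,p2) ✗  (s2,p3) ✗  (s2,p5) ✓  (s2,p6) ✗  (s2,p7) ✗  (s3,p2) ✓  (s3,p4) ✗  (s3,p5) ✓  (s3,p6) ✓
Counterexamples (restrictor pairs failing the scope): 9.

9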